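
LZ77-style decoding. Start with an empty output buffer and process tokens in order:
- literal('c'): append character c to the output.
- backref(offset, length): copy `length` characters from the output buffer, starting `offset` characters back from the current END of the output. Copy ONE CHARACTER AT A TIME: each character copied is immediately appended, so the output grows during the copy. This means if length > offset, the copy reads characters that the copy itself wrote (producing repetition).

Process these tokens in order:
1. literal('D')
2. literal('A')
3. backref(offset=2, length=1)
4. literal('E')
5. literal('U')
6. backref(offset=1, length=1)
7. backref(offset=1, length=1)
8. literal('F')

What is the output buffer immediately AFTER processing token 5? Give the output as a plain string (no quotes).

Token 1: literal('D'). Output: "D"
Token 2: literal('A'). Output: "DA"
Token 3: backref(off=2, len=1). Copied 'D' from pos 0. Output: "DAD"
Token 4: literal('E'). Output: "DADE"
Token 5: literal('U'). Output: "DADEU"

Answer: DADEU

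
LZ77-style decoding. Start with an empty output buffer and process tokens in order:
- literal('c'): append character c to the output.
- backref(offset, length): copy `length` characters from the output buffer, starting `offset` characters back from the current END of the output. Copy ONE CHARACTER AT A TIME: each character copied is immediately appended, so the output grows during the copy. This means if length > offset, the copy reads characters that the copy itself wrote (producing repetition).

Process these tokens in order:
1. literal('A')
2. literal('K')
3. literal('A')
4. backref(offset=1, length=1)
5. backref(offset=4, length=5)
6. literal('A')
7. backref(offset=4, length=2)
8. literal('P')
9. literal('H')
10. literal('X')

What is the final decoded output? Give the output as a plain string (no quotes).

Answer: AKAAAKAAAAAAPHX

Derivation:
Token 1: literal('A'). Output: "A"
Token 2: literal('K'). Output: "AK"
Token 3: literal('A'). Output: "AKA"
Token 4: backref(off=1, len=1). Copied 'A' from pos 2. Output: "AKAA"
Token 5: backref(off=4, len=5) (overlapping!). Copied 'AKAAA' from pos 0. Output: "AKAAAKAAA"
Token 6: literal('A'). Output: "AKAAAKAAAA"
Token 7: backref(off=4, len=2). Copied 'AA' from pos 6. Output: "AKAAAKAAAAAA"
Token 8: literal('P'). Output: "AKAAAKAAAAAAP"
Token 9: literal('H'). Output: "AKAAAKAAAAAAPH"
Token 10: literal('X'). Output: "AKAAAKAAAAAAPHX"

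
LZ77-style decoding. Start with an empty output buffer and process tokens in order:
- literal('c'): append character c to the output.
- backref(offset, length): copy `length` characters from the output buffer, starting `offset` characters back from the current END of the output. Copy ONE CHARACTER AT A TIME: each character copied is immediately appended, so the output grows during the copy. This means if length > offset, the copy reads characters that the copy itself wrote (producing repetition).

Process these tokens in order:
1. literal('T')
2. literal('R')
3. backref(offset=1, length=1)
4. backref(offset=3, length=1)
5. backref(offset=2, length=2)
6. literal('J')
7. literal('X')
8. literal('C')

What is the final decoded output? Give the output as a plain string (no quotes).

Token 1: literal('T'). Output: "T"
Token 2: literal('R'). Output: "TR"
Token 3: backref(off=1, len=1). Copied 'R' from pos 1. Output: "TRR"
Token 4: backref(off=3, len=1). Copied 'T' from pos 0. Output: "TRRT"
Token 5: backref(off=2, len=2). Copied 'RT' from pos 2. Output: "TRRTRT"
Token 6: literal('J'). Output: "TRRTRTJ"
Token 7: literal('X'). Output: "TRRTRTJX"
Token 8: literal('C'). Output: "TRRTRTJXC"

Answer: TRRTRTJXC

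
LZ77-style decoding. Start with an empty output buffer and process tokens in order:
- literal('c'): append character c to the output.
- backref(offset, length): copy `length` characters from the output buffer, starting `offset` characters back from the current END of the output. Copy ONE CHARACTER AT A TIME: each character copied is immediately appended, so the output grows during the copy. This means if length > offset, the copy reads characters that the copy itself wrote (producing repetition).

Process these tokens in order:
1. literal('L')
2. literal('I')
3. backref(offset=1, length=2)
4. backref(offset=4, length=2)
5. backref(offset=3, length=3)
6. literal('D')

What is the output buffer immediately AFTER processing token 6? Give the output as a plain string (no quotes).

Answer: LIIILIILID

Derivation:
Token 1: literal('L'). Output: "L"
Token 2: literal('I'). Output: "LI"
Token 3: backref(off=1, len=2) (overlapping!). Copied 'II' from pos 1. Output: "LIII"
Token 4: backref(off=4, len=2). Copied 'LI' from pos 0. Output: "LIIILI"
Token 5: backref(off=3, len=3). Copied 'ILI' from pos 3. Output: "LIIILIILI"
Token 6: literal('D'). Output: "LIIILIILID"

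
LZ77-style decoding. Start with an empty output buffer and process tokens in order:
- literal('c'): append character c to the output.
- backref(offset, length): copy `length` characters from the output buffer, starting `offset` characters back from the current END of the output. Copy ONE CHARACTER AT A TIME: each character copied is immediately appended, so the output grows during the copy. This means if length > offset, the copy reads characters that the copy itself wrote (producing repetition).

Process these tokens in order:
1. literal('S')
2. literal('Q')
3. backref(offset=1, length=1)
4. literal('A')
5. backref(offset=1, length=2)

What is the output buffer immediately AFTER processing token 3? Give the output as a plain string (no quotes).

Answer: SQQ

Derivation:
Token 1: literal('S'). Output: "S"
Token 2: literal('Q'). Output: "SQ"
Token 3: backref(off=1, len=1). Copied 'Q' from pos 1. Output: "SQQ"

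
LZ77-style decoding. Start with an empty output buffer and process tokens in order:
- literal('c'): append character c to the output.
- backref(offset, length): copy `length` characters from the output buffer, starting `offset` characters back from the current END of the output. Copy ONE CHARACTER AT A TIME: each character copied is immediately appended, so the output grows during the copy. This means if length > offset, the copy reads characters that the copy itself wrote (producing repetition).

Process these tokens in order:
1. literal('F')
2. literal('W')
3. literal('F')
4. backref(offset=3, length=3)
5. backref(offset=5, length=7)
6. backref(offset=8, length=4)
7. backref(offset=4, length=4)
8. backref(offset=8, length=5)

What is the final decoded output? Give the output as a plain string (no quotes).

Token 1: literal('F'). Output: "F"
Token 2: literal('W'). Output: "FW"
Token 3: literal('F'). Output: "FWF"
Token 4: backref(off=3, len=3). Copied 'FWF' from pos 0. Output: "FWFFWF"
Token 5: backref(off=5, len=7) (overlapping!). Copied 'WFFWFWF' from pos 1. Output: "FWFFWFWFFWFWF"
Token 6: backref(off=8, len=4). Copied 'FWFF' from pos 5. Output: "FWFFWFWFFWFWFFWFF"
Token 7: backref(off=4, len=4). Copied 'FWFF' from pos 13. Output: "FWFFWFWFFWFWFFWFFFWFF"
Token 8: backref(off=8, len=5). Copied 'FWFFF' from pos 13. Output: "FWFFWFWFFWFWFFWFFFWFFFWFFF"

Answer: FWFFWFWFFWFWFFWFFFWFFFWFFF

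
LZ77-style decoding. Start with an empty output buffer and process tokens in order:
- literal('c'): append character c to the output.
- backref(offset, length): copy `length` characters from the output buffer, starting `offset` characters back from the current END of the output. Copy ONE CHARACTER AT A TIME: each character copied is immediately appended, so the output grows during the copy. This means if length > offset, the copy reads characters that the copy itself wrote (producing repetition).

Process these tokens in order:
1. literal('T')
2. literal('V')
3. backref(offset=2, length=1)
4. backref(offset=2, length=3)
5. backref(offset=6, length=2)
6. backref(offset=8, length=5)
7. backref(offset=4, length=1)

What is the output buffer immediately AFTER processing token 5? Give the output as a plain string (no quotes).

Answer: TVTVTVTV

Derivation:
Token 1: literal('T'). Output: "T"
Token 2: literal('V'). Output: "TV"
Token 3: backref(off=2, len=1). Copied 'T' from pos 0. Output: "TVT"
Token 4: backref(off=2, len=3) (overlapping!). Copied 'VTV' from pos 1. Output: "TVTVTV"
Token 5: backref(off=6, len=2). Copied 'TV' from pos 0. Output: "TVTVTVTV"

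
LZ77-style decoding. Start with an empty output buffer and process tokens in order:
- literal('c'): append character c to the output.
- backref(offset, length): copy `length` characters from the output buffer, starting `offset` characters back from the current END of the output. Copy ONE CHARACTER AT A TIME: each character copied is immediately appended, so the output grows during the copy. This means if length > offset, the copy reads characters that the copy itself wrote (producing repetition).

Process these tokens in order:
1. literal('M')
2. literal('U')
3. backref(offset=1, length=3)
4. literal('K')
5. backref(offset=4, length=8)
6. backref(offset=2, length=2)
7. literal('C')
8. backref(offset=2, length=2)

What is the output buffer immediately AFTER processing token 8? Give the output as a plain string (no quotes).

Token 1: literal('M'). Output: "M"
Token 2: literal('U'). Output: "MU"
Token 3: backref(off=1, len=3) (overlapping!). Copied 'UUU' from pos 1. Output: "MUUUU"
Token 4: literal('K'). Output: "MUUUUK"
Token 5: backref(off=4, len=8) (overlapping!). Copied 'UUUKUUUK' from pos 2. Output: "MUUUUKUUUKUUUK"
Token 6: backref(off=2, len=2). Copied 'UK' from pos 12. Output: "MUUUUKUUUKUUUKUK"
Token 7: literal('C'). Output: "MUUUUKUUUKUUUKUKC"
Token 8: backref(off=2, len=2). Copied 'KC' from pos 15. Output: "MUUUUKUUUKUUUKUKCKC"

Answer: MUUUUKUUUKUUUKUKCKC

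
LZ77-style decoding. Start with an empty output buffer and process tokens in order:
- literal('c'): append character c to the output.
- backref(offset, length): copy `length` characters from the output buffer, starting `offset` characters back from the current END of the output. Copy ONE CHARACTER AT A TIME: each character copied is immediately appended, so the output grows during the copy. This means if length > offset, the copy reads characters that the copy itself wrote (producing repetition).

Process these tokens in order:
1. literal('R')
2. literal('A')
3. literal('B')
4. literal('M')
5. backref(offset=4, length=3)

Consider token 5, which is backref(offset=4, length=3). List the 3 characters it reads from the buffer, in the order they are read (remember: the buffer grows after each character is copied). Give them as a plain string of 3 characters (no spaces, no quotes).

Token 1: literal('R'). Output: "R"
Token 2: literal('A'). Output: "RA"
Token 3: literal('B'). Output: "RAB"
Token 4: literal('M'). Output: "RABM"
Token 5: backref(off=4, len=3). Buffer before: "RABM" (len 4)
  byte 1: read out[0]='R', append. Buffer now: "RABMR"
  byte 2: read out[1]='A', append. Buffer now: "RABMRA"
  byte 3: read out[2]='B', append. Buffer now: "RABMRAB"

Answer: RAB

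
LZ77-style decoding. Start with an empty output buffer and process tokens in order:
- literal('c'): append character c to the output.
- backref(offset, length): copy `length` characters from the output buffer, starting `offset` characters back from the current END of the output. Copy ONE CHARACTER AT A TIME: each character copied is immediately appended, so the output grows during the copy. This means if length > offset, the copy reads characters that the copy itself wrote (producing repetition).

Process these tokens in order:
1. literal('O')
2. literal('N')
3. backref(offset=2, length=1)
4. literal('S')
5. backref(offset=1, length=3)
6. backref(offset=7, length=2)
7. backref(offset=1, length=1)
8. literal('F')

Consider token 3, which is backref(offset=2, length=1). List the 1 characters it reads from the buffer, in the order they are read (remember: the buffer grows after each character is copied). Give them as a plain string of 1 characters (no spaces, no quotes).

Token 1: literal('O'). Output: "O"
Token 2: literal('N'). Output: "ON"
Token 3: backref(off=2, len=1). Buffer before: "ON" (len 2)
  byte 1: read out[0]='O', append. Buffer now: "ONO"

Answer: O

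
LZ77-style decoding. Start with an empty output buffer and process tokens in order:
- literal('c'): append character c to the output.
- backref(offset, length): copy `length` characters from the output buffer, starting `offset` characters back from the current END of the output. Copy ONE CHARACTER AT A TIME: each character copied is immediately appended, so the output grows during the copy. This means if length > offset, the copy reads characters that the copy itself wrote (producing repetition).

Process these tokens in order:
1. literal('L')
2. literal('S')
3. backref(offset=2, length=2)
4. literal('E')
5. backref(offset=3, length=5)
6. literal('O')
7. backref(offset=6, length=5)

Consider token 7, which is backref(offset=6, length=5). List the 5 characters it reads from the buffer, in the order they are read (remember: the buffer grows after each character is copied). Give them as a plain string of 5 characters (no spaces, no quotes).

Token 1: literal('L'). Output: "L"
Token 2: literal('S'). Output: "LS"
Token 3: backref(off=2, len=2). Copied 'LS' from pos 0. Output: "LSLS"
Token 4: literal('E'). Output: "LSLSE"
Token 5: backref(off=3, len=5) (overlapping!). Copied 'LSELS' from pos 2. Output: "LSLSELSELS"
Token 6: literal('O'). Output: "LSLSELSELSO"
Token 7: backref(off=6, len=5). Buffer before: "LSLSELSELSO" (len 11)
  byte 1: read out[5]='L', append. Buffer now: "LSLSELSELSOL"
  byte 2: read out[6]='S', append. Buffer now: "LSLSELSELSOLS"
  byte 3: read out[7]='E', append. Buffer now: "LSLSELSELSOLSE"
  byte 4: read out[8]='L', append. Buffer now: "LSLSELSELSOLSEL"
  byte 5: read out[9]='S', append. Buffer now: "LSLSELSELSOLSELS"

Answer: LSELS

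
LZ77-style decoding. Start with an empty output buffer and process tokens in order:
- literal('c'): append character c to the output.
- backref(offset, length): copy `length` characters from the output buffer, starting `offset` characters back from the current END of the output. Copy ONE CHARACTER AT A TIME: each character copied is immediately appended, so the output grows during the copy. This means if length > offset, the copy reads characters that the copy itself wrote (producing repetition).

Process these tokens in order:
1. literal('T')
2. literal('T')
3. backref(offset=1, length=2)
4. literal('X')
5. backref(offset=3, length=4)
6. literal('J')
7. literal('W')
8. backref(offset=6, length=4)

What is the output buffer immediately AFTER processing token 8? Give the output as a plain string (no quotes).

Answer: TTTTXTTXTJWTTXT

Derivation:
Token 1: literal('T'). Output: "T"
Token 2: literal('T'). Output: "TT"
Token 3: backref(off=1, len=2) (overlapping!). Copied 'TT' from pos 1. Output: "TTTT"
Token 4: literal('X'). Output: "TTTTX"
Token 5: backref(off=3, len=4) (overlapping!). Copied 'TTXT' from pos 2. Output: "TTTTXTTXT"
Token 6: literal('J'). Output: "TTTTXTTXTJ"
Token 7: literal('W'). Output: "TTTTXTTXTJW"
Token 8: backref(off=6, len=4). Copied 'TTXT' from pos 5. Output: "TTTTXTTXTJWTTXT"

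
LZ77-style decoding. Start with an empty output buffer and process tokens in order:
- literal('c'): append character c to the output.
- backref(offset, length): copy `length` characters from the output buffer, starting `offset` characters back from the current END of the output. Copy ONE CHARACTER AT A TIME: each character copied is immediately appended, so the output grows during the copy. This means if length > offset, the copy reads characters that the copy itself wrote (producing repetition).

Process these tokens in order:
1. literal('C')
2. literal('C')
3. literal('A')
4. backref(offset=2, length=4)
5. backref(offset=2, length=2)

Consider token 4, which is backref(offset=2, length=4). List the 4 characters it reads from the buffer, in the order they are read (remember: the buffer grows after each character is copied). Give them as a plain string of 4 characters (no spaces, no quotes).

Answer: CACA

Derivation:
Token 1: literal('C'). Output: "C"
Token 2: literal('C'). Output: "CC"
Token 3: literal('A'). Output: "CCA"
Token 4: backref(off=2, len=4). Buffer before: "CCA" (len 3)
  byte 1: read out[1]='C', append. Buffer now: "CCAC"
  byte 2: read out[2]='A', append. Buffer now: "CCACA"
  byte 3: read out[3]='C', append. Buffer now: "CCACAC"
  byte 4: read out[4]='A', append. Buffer now: "CCACACA"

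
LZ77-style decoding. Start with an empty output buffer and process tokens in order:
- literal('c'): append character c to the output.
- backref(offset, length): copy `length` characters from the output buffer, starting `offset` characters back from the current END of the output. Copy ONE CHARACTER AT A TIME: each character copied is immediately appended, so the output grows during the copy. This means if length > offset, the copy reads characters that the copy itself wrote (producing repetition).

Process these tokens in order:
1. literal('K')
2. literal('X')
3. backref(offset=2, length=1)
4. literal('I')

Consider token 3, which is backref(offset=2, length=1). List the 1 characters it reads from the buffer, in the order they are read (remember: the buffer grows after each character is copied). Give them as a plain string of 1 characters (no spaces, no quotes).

Token 1: literal('K'). Output: "K"
Token 2: literal('X'). Output: "KX"
Token 3: backref(off=2, len=1). Buffer before: "KX" (len 2)
  byte 1: read out[0]='K', append. Buffer now: "KXK"

Answer: K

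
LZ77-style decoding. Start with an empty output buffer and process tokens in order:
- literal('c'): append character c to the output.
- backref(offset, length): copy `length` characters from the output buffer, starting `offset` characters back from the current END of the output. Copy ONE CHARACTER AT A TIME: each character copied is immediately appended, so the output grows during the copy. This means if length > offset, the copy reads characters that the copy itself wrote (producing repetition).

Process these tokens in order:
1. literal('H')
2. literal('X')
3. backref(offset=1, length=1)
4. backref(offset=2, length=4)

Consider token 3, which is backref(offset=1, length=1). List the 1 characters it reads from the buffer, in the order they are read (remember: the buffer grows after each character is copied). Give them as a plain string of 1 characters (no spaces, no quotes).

Token 1: literal('H'). Output: "H"
Token 2: literal('X'). Output: "HX"
Token 3: backref(off=1, len=1). Buffer before: "HX" (len 2)
  byte 1: read out[1]='X', append. Buffer now: "HXX"

Answer: X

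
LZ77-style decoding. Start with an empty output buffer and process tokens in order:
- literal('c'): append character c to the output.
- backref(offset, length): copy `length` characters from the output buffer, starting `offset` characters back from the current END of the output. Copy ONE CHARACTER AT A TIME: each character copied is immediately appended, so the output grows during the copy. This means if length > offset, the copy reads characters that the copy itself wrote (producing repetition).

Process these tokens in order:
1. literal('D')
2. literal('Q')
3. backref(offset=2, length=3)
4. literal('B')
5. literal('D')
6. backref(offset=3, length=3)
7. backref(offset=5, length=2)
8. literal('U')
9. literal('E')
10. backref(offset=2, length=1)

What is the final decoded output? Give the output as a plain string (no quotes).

Answer: DQDQDBDDBDBDUEU

Derivation:
Token 1: literal('D'). Output: "D"
Token 2: literal('Q'). Output: "DQ"
Token 3: backref(off=2, len=3) (overlapping!). Copied 'DQD' from pos 0. Output: "DQDQD"
Token 4: literal('B'). Output: "DQDQDB"
Token 5: literal('D'). Output: "DQDQDBD"
Token 6: backref(off=3, len=3). Copied 'DBD' from pos 4. Output: "DQDQDBDDBD"
Token 7: backref(off=5, len=2). Copied 'BD' from pos 5. Output: "DQDQDBDDBDBD"
Token 8: literal('U'). Output: "DQDQDBDDBDBDU"
Token 9: literal('E'). Output: "DQDQDBDDBDBDUE"
Token 10: backref(off=2, len=1). Copied 'U' from pos 12. Output: "DQDQDBDDBDBDUEU"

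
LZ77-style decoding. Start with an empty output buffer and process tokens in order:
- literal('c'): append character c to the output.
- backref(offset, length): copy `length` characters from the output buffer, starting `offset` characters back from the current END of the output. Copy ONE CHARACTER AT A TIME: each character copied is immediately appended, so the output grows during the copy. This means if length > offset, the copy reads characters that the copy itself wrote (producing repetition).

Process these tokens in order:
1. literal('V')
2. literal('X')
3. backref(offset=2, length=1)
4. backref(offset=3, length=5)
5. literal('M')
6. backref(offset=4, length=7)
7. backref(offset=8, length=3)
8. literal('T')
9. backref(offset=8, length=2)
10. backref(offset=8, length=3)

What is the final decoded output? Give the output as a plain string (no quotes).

Answer: VXVVXVVXMVVXMVVXMVVTMVVXM

Derivation:
Token 1: literal('V'). Output: "V"
Token 2: literal('X'). Output: "VX"
Token 3: backref(off=2, len=1). Copied 'V' from pos 0. Output: "VXV"
Token 4: backref(off=3, len=5) (overlapping!). Copied 'VXVVX' from pos 0. Output: "VXVVXVVX"
Token 5: literal('M'). Output: "VXVVXVVXM"
Token 6: backref(off=4, len=7) (overlapping!). Copied 'VVXMVVX' from pos 5. Output: "VXVVXVVXMVVXMVVX"
Token 7: backref(off=8, len=3). Copied 'MVV' from pos 8. Output: "VXVVXVVXMVVXMVVXMVV"
Token 8: literal('T'). Output: "VXVVXVVXMVVXMVVXMVVT"
Token 9: backref(off=8, len=2). Copied 'MV' from pos 12. Output: "VXVVXVVXMVVXMVVXMVVTMV"
Token 10: backref(off=8, len=3). Copied 'VXM' from pos 14. Output: "VXVVXVVXMVVXMVVXMVVTMVVXM"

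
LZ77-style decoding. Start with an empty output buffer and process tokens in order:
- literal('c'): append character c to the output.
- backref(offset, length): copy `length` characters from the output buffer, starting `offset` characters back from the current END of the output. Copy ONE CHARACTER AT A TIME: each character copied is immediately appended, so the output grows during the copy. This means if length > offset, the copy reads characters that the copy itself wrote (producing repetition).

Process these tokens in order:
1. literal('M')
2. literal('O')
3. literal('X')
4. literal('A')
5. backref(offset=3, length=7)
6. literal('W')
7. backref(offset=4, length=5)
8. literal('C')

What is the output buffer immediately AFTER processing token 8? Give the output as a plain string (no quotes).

Answer: MOXAOXAOXAOWXAOWXC

Derivation:
Token 1: literal('M'). Output: "M"
Token 2: literal('O'). Output: "MO"
Token 3: literal('X'). Output: "MOX"
Token 4: literal('A'). Output: "MOXA"
Token 5: backref(off=3, len=7) (overlapping!). Copied 'OXAOXAO' from pos 1. Output: "MOXAOXAOXAO"
Token 6: literal('W'). Output: "MOXAOXAOXAOW"
Token 7: backref(off=4, len=5) (overlapping!). Copied 'XAOWX' from pos 8. Output: "MOXAOXAOXAOWXAOWX"
Token 8: literal('C'). Output: "MOXAOXAOXAOWXAOWXC"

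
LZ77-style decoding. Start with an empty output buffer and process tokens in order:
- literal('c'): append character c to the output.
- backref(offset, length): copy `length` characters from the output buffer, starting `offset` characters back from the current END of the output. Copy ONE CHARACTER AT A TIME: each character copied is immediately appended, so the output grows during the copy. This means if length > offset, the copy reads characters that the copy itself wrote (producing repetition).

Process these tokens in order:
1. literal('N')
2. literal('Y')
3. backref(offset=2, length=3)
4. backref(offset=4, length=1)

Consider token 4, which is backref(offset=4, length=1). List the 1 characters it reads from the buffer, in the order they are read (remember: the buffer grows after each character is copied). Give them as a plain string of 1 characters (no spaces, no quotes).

Answer: Y

Derivation:
Token 1: literal('N'). Output: "N"
Token 2: literal('Y'). Output: "NY"
Token 3: backref(off=2, len=3) (overlapping!). Copied 'NYN' from pos 0. Output: "NYNYN"
Token 4: backref(off=4, len=1). Buffer before: "NYNYN" (len 5)
  byte 1: read out[1]='Y', append. Buffer now: "NYNYNY"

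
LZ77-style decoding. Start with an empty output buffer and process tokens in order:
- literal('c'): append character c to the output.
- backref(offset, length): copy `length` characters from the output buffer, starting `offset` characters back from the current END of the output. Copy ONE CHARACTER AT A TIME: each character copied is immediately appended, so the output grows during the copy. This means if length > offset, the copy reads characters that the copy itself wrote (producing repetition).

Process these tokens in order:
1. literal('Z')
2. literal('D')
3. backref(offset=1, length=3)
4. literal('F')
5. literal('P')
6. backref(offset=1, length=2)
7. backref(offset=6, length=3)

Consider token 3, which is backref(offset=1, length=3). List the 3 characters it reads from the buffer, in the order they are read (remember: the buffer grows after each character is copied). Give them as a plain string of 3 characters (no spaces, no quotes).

Answer: DDD

Derivation:
Token 1: literal('Z'). Output: "Z"
Token 2: literal('D'). Output: "ZD"
Token 3: backref(off=1, len=3). Buffer before: "ZD" (len 2)
  byte 1: read out[1]='D', append. Buffer now: "ZDD"
  byte 2: read out[2]='D', append. Buffer now: "ZDDD"
  byte 3: read out[3]='D', append. Buffer now: "ZDDDD"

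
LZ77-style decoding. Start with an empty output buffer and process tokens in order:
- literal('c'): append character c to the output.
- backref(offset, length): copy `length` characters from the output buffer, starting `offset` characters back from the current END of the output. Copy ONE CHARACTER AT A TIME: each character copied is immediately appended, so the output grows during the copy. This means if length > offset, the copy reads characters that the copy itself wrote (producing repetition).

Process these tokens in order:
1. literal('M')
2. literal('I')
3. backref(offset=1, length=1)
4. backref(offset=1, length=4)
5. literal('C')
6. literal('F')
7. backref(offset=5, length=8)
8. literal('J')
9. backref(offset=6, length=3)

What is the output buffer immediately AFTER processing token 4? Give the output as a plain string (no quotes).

Token 1: literal('M'). Output: "M"
Token 2: literal('I'). Output: "MI"
Token 3: backref(off=1, len=1). Copied 'I' from pos 1. Output: "MII"
Token 4: backref(off=1, len=4) (overlapping!). Copied 'IIII' from pos 2. Output: "MIIIIII"

Answer: MIIIIII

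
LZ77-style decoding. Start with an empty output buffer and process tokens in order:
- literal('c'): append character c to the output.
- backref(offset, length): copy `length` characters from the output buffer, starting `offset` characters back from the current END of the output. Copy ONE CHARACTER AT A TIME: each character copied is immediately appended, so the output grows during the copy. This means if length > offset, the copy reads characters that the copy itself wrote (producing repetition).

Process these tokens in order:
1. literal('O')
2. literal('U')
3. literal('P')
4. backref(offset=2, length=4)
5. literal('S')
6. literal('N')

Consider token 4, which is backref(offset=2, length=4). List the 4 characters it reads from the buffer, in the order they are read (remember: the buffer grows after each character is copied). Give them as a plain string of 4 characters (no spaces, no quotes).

Answer: UPUP

Derivation:
Token 1: literal('O'). Output: "O"
Token 2: literal('U'). Output: "OU"
Token 3: literal('P'). Output: "OUP"
Token 4: backref(off=2, len=4). Buffer before: "OUP" (len 3)
  byte 1: read out[1]='U', append. Buffer now: "OUPU"
  byte 2: read out[2]='P', append. Buffer now: "OUPUP"
  byte 3: read out[3]='U', append. Buffer now: "OUPUPU"
  byte 4: read out[4]='P', append. Buffer now: "OUPUPUP"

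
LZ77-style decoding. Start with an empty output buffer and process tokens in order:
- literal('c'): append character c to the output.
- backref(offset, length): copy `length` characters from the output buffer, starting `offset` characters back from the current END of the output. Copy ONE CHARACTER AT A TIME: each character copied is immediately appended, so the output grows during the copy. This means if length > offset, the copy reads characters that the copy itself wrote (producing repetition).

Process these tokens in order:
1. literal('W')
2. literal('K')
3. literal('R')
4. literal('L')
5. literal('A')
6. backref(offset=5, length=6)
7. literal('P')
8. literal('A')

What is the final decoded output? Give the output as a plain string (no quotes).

Answer: WKRLAWKRLAWPA

Derivation:
Token 1: literal('W'). Output: "W"
Token 2: literal('K'). Output: "WK"
Token 3: literal('R'). Output: "WKR"
Token 4: literal('L'). Output: "WKRL"
Token 5: literal('A'). Output: "WKRLA"
Token 6: backref(off=5, len=6) (overlapping!). Copied 'WKRLAW' from pos 0. Output: "WKRLAWKRLAW"
Token 7: literal('P'). Output: "WKRLAWKRLAWP"
Token 8: literal('A'). Output: "WKRLAWKRLAWPA"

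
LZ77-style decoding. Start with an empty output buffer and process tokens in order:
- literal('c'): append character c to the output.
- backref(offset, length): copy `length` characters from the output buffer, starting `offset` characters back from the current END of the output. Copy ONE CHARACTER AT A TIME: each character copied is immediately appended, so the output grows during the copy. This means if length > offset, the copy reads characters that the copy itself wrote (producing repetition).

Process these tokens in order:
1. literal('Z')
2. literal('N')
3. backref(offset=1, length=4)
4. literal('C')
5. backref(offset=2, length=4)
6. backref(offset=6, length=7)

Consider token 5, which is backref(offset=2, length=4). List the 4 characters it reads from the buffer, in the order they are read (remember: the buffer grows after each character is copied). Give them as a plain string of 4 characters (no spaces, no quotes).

Token 1: literal('Z'). Output: "Z"
Token 2: literal('N'). Output: "ZN"
Token 3: backref(off=1, len=4) (overlapping!). Copied 'NNNN' from pos 1. Output: "ZNNNNN"
Token 4: literal('C'). Output: "ZNNNNNC"
Token 5: backref(off=2, len=4). Buffer before: "ZNNNNNC" (len 7)
  byte 1: read out[5]='N', append. Buffer now: "ZNNNNNCN"
  byte 2: read out[6]='C', append. Buffer now: "ZNNNNNCNC"
  byte 3: read out[7]='N', append. Buffer now: "ZNNNNNCNCN"
  byte 4: read out[8]='C', append. Buffer now: "ZNNNNNCNCNC"

Answer: NCNC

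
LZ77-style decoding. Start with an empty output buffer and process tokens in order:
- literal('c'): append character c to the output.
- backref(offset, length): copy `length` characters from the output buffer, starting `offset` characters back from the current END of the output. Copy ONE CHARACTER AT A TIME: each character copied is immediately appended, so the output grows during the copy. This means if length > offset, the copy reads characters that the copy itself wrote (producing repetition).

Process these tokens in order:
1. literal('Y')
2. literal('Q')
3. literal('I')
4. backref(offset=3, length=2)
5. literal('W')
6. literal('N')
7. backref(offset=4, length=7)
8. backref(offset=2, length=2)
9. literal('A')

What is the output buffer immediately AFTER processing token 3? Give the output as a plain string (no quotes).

Answer: YQI

Derivation:
Token 1: literal('Y'). Output: "Y"
Token 2: literal('Q'). Output: "YQ"
Token 3: literal('I'). Output: "YQI"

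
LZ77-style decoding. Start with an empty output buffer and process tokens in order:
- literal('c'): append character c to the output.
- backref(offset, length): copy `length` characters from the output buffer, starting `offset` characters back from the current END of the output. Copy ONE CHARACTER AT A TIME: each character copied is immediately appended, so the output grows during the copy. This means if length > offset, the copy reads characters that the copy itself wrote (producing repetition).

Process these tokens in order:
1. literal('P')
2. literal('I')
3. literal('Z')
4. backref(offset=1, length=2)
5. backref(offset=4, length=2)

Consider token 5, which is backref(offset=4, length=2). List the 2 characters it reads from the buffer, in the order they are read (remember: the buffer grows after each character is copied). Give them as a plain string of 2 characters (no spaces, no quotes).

Answer: IZ

Derivation:
Token 1: literal('P'). Output: "P"
Token 2: literal('I'). Output: "PI"
Token 3: literal('Z'). Output: "PIZ"
Token 4: backref(off=1, len=2) (overlapping!). Copied 'ZZ' from pos 2. Output: "PIZZZ"
Token 5: backref(off=4, len=2). Buffer before: "PIZZZ" (len 5)
  byte 1: read out[1]='I', append. Buffer now: "PIZZZI"
  byte 2: read out[2]='Z', append. Buffer now: "PIZZZIZ"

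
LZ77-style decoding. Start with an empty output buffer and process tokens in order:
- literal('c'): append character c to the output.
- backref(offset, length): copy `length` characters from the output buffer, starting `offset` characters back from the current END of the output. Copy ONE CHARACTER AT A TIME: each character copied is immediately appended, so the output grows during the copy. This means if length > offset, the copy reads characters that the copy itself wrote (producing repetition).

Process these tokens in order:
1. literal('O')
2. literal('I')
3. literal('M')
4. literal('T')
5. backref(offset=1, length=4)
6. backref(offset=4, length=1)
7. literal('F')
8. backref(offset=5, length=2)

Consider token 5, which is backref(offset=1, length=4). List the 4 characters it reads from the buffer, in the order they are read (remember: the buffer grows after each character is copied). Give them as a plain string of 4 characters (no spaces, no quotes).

Answer: TTTT

Derivation:
Token 1: literal('O'). Output: "O"
Token 2: literal('I'). Output: "OI"
Token 3: literal('M'). Output: "OIM"
Token 4: literal('T'). Output: "OIMT"
Token 5: backref(off=1, len=4). Buffer before: "OIMT" (len 4)
  byte 1: read out[3]='T', append. Buffer now: "OIMTT"
  byte 2: read out[4]='T', append. Buffer now: "OIMTTT"
  byte 3: read out[5]='T', append. Buffer now: "OIMTTTT"
  byte 4: read out[6]='T', append. Buffer now: "OIMTTTTT"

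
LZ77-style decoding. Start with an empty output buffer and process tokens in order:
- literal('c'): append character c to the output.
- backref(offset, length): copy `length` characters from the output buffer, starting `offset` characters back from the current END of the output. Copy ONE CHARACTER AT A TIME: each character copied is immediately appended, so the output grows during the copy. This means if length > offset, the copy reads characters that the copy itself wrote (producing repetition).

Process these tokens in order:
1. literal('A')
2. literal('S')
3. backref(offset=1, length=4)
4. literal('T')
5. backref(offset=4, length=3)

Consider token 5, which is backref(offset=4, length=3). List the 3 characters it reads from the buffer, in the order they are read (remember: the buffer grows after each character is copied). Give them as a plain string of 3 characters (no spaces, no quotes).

Token 1: literal('A'). Output: "A"
Token 2: literal('S'). Output: "AS"
Token 3: backref(off=1, len=4) (overlapping!). Copied 'SSSS' from pos 1. Output: "ASSSSS"
Token 4: literal('T'). Output: "ASSSSST"
Token 5: backref(off=4, len=3). Buffer before: "ASSSSST" (len 7)
  byte 1: read out[3]='S', append. Buffer now: "ASSSSSTS"
  byte 2: read out[4]='S', append. Buffer now: "ASSSSSTSS"
  byte 3: read out[5]='S', append. Buffer now: "ASSSSSTSSS"

Answer: SSS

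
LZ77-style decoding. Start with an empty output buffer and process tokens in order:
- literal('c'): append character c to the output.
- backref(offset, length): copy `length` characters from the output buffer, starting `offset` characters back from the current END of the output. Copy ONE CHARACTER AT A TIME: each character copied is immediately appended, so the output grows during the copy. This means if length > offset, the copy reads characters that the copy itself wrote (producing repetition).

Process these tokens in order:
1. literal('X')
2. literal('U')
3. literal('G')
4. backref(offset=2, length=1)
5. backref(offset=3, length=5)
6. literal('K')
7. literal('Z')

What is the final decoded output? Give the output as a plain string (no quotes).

Token 1: literal('X'). Output: "X"
Token 2: literal('U'). Output: "XU"
Token 3: literal('G'). Output: "XUG"
Token 4: backref(off=2, len=1). Copied 'U' from pos 1. Output: "XUGU"
Token 5: backref(off=3, len=5) (overlapping!). Copied 'UGUUG' from pos 1. Output: "XUGUUGUUG"
Token 6: literal('K'). Output: "XUGUUGUUGK"
Token 7: literal('Z'). Output: "XUGUUGUUGKZ"

Answer: XUGUUGUUGKZ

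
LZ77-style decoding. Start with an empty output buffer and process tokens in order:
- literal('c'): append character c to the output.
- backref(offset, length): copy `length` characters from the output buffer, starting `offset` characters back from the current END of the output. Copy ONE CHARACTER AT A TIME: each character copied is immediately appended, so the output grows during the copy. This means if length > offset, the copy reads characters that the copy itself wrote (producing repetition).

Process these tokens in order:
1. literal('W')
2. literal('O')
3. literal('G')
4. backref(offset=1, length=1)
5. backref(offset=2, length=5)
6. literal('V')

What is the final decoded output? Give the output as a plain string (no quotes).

Token 1: literal('W'). Output: "W"
Token 2: literal('O'). Output: "WO"
Token 3: literal('G'). Output: "WOG"
Token 4: backref(off=1, len=1). Copied 'G' from pos 2. Output: "WOGG"
Token 5: backref(off=2, len=5) (overlapping!). Copied 'GGGGG' from pos 2. Output: "WOGGGGGGG"
Token 6: literal('V'). Output: "WOGGGGGGGV"

Answer: WOGGGGGGGV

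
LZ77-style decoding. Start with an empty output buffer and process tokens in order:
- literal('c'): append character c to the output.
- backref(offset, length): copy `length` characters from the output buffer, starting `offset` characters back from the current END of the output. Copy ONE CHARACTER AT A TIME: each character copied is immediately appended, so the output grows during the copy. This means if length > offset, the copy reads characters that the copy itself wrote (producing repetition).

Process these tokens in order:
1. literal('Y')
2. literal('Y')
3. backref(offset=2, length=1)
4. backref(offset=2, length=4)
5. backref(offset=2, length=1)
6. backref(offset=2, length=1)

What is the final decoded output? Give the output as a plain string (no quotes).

Token 1: literal('Y'). Output: "Y"
Token 2: literal('Y'). Output: "YY"
Token 3: backref(off=2, len=1). Copied 'Y' from pos 0. Output: "YYY"
Token 4: backref(off=2, len=4) (overlapping!). Copied 'YYYY' from pos 1. Output: "YYYYYYY"
Token 5: backref(off=2, len=1). Copied 'Y' from pos 5. Output: "YYYYYYYY"
Token 6: backref(off=2, len=1). Copied 'Y' from pos 6. Output: "YYYYYYYYY"

Answer: YYYYYYYYY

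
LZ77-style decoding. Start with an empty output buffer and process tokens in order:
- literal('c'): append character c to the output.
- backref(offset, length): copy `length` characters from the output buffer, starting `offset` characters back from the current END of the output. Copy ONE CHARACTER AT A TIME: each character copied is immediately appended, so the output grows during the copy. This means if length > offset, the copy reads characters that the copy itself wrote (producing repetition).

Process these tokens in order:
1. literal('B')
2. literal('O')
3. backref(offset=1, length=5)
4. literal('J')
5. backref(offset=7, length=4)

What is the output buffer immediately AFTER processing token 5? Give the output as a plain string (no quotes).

Token 1: literal('B'). Output: "B"
Token 2: literal('O'). Output: "BO"
Token 3: backref(off=1, len=5) (overlapping!). Copied 'OOOOO' from pos 1. Output: "BOOOOOO"
Token 4: literal('J'). Output: "BOOOOOOJ"
Token 5: backref(off=7, len=4). Copied 'OOOO' from pos 1. Output: "BOOOOOOJOOOO"

Answer: BOOOOOOJOOOO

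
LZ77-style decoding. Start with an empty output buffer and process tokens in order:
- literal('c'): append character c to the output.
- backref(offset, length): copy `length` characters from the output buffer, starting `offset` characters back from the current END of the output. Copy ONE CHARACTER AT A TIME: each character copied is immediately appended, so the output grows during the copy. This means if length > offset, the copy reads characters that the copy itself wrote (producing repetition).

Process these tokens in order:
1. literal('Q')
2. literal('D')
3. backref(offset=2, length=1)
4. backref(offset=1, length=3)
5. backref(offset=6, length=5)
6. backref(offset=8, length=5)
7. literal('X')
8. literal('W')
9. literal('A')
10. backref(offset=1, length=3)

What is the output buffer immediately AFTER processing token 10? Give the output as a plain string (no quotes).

Token 1: literal('Q'). Output: "Q"
Token 2: literal('D'). Output: "QD"
Token 3: backref(off=2, len=1). Copied 'Q' from pos 0. Output: "QDQ"
Token 4: backref(off=1, len=3) (overlapping!). Copied 'QQQ' from pos 2. Output: "QDQQQQ"
Token 5: backref(off=6, len=5). Copied 'QDQQQ' from pos 0. Output: "QDQQQQQDQQQ"
Token 6: backref(off=8, len=5). Copied 'QQQQD' from pos 3. Output: "QDQQQQQDQQQQQQQD"
Token 7: literal('X'). Output: "QDQQQQQDQQQQQQQDX"
Token 8: literal('W'). Output: "QDQQQQQDQQQQQQQDXW"
Token 9: literal('A'). Output: "QDQQQQQDQQQQQQQDXWA"
Token 10: backref(off=1, len=3) (overlapping!). Copied 'AAA' from pos 18. Output: "QDQQQQQDQQQQQQQDXWAAAA"

Answer: QDQQQQQDQQQQQQQDXWAAAA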